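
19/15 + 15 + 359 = 5629/15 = 375.27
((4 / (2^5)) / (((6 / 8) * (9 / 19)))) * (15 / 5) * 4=38 / 9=4.22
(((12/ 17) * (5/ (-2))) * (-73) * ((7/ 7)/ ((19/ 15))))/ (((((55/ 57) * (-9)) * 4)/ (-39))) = 42705/ 374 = 114.18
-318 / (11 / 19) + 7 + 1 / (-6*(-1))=-35779 / 66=-542.11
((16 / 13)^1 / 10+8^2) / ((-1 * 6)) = -10.69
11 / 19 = 0.58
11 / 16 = 0.69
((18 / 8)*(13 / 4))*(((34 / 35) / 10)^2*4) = 33813 / 122500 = 0.28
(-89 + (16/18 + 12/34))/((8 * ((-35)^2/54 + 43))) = -40281/241196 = -0.17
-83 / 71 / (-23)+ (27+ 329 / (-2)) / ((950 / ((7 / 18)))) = -12197 / 2233944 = -0.01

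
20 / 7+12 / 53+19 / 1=8193 / 371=22.08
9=9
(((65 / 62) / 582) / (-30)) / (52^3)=-1 / 2341707264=-0.00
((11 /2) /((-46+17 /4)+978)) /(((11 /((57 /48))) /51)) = 969 /29960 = 0.03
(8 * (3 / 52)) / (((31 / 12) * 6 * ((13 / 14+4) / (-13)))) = -0.08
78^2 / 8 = 1521 / 2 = 760.50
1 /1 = 1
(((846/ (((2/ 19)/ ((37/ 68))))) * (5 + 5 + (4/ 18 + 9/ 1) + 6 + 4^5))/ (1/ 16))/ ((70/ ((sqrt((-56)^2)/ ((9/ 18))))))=9984197216/ 85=117461143.72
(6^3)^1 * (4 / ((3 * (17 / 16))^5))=33554432 / 12778713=2.63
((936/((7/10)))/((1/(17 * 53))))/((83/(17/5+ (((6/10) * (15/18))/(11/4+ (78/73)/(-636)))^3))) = 2210172032847982112208/44704802510026897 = 49439.25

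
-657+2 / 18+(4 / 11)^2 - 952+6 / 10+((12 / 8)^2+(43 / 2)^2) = -12454421 / 10890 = -1143.66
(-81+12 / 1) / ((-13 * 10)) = 69 / 130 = 0.53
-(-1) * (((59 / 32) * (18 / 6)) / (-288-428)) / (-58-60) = 3 / 45824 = 0.00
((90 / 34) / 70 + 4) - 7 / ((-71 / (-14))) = 44907 / 16898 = 2.66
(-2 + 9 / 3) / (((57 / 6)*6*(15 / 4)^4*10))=128 / 14428125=0.00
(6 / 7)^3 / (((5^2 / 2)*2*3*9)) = 8 / 8575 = 0.00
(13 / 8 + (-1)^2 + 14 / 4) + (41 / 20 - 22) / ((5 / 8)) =-5159 / 200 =-25.80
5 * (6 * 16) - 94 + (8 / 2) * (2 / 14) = 2706 / 7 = 386.57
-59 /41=-1.44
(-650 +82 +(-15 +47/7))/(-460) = 2017/1610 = 1.25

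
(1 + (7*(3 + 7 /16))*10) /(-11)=-1933 /88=-21.97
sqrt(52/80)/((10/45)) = 9*sqrt(65)/20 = 3.63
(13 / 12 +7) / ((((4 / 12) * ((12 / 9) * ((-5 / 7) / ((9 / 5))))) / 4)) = -183.33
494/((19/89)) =2314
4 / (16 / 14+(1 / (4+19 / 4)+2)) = 1.23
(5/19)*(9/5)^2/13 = 81/1235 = 0.07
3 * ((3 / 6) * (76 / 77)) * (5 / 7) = 570 / 539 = 1.06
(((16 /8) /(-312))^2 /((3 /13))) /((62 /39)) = 1 /8928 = 0.00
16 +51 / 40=691 / 40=17.28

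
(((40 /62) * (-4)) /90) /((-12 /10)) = 20 /837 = 0.02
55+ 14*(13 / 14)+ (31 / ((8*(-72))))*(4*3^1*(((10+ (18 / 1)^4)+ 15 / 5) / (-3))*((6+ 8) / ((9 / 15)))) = 113927753 / 216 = 527443.30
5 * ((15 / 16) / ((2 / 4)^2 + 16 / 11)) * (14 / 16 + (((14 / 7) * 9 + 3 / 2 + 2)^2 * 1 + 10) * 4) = 166309 / 32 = 5197.16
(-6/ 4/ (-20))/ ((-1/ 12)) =-9/ 10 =-0.90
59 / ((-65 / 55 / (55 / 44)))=-3245 / 52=-62.40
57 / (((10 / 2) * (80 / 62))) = 1767 / 200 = 8.84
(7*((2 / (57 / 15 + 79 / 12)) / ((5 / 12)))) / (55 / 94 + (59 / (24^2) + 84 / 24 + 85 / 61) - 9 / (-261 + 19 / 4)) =487490918400 / 846055781593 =0.58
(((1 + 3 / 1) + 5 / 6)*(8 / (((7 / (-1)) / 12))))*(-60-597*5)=201840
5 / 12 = 0.42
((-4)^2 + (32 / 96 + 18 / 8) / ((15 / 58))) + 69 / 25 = 12937 / 450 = 28.75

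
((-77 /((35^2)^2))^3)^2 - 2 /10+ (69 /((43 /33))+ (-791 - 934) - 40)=-1712.25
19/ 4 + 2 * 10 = 99/ 4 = 24.75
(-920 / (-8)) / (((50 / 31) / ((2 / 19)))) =7.51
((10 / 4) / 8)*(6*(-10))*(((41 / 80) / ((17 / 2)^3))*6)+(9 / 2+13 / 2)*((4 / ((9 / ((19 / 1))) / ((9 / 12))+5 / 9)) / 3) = 48912681 / 3989356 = 12.26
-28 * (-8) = 224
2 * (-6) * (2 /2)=-12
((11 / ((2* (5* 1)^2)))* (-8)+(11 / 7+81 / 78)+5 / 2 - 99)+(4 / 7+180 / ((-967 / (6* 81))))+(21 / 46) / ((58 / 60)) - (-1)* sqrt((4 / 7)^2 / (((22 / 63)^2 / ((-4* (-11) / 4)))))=-179.64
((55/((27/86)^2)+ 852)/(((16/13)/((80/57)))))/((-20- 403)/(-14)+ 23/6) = 7195216/152361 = 47.22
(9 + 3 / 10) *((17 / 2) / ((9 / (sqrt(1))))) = 527 / 60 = 8.78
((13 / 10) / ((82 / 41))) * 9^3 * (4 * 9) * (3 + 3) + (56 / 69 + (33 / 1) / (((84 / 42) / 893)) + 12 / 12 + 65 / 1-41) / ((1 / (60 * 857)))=87293920984 / 115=759077573.77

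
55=55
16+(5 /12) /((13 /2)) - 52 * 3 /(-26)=1721 /78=22.06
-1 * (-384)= 384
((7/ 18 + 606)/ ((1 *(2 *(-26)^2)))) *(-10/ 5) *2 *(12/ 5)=-2183/ 507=-4.31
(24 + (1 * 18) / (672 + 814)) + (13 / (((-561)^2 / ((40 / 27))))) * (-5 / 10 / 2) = 151603212157 / 6313617981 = 24.01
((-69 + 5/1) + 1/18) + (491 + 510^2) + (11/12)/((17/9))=159442855/612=260527.54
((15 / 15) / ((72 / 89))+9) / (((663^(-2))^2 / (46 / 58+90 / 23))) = 49667283542938347 / 5336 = 9307961683459.21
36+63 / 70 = 369 / 10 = 36.90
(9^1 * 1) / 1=9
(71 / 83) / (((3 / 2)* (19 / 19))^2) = 284 / 747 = 0.38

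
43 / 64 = 0.67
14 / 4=7 / 2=3.50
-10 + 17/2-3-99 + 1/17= -3517/34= -103.44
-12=-12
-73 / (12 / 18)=-219 / 2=-109.50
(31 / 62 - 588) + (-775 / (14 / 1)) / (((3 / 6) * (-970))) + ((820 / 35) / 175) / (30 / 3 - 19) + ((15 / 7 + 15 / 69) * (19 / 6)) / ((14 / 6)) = -14369375509 / 24596775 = -584.20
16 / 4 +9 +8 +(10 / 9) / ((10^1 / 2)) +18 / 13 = 2645 / 117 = 22.61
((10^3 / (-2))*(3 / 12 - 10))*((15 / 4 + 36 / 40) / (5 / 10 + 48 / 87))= 2629575 / 122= 21553.89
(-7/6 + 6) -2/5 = 133/30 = 4.43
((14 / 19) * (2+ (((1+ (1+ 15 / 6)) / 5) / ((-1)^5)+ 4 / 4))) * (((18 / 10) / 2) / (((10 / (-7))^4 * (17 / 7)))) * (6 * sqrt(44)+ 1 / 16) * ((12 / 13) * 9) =600362847 / 8398000000+ 1801088541 * sqrt(11) / 131218750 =45.59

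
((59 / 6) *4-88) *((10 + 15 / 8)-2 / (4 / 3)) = -6059 / 12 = -504.92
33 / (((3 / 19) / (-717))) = -149853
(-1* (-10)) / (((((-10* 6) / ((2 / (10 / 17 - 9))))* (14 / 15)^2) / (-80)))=-25500 / 7007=-3.64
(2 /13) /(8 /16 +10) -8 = -2180 /273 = -7.99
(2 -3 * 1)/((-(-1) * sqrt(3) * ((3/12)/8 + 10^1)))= -32 * sqrt(3)/963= -0.06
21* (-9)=-189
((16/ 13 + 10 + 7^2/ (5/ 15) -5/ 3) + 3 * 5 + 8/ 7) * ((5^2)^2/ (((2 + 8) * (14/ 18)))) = 17680875/ 1274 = 13878.24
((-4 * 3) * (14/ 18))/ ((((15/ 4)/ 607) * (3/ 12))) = -271936/ 45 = -6043.02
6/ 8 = 3/ 4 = 0.75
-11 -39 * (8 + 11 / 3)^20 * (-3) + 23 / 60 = 1978491710412895227432168714278669 / 7748409780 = 255341646426564603741462.00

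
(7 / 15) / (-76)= -7 / 1140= -0.01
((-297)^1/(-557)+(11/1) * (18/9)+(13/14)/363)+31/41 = 2703199237/116057634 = 23.29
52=52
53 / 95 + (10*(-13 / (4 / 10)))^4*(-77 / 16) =-81610826171027 / 1520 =-53691333007.25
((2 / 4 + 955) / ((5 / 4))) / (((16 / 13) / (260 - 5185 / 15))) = -2128217 / 40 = -53205.42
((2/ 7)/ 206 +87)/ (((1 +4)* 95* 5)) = 62728/ 1712375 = 0.04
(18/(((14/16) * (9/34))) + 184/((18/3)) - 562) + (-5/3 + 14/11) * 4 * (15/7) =-105566/231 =-457.00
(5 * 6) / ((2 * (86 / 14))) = 105 / 43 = 2.44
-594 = -594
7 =7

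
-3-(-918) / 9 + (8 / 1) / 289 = 28619 / 289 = 99.03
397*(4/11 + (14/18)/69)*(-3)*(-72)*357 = 2903743752/253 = 11477248.03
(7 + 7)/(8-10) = -7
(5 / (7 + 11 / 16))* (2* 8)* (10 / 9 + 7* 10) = 740.02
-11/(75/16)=-176/75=-2.35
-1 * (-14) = 14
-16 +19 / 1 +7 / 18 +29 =583 / 18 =32.39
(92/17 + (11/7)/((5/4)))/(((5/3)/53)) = 630912/2975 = 212.07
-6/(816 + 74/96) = -288/39205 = -0.01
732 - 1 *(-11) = 743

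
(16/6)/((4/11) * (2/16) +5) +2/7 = 1898/2331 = 0.81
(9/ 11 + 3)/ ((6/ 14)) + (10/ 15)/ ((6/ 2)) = 904/ 99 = 9.13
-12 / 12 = -1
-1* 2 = -2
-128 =-128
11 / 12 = 0.92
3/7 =0.43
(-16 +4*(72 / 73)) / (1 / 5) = -4400 / 73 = -60.27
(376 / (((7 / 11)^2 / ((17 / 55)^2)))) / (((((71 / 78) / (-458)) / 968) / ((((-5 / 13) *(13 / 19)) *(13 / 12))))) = 4070832489152 / 330505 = 12317007.27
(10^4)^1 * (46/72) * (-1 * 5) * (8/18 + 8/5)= -5290000/81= -65308.64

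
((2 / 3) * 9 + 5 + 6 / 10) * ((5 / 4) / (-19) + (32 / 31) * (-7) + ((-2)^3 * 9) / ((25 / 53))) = -273179159 / 147250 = -1855.21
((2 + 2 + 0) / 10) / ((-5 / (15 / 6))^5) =-1 / 80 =-0.01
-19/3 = -6.33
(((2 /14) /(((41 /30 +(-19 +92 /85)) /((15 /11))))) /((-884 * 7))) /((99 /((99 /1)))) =225 /118292174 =0.00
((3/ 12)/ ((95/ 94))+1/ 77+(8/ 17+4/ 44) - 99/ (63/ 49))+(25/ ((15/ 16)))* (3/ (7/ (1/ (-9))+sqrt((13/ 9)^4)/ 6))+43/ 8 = -2183440042747/ 30291883160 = -72.08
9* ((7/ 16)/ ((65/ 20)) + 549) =4942.21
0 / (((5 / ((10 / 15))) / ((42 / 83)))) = 0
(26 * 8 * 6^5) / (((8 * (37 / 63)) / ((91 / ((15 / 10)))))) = 772716672 / 37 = 20884234.38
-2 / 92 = -1 / 46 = -0.02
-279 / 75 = -3.72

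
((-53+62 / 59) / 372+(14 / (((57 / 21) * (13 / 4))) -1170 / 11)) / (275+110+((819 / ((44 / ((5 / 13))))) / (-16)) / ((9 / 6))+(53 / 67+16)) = -3353452027064 / 12832967259645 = -0.26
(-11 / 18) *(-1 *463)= 5093 / 18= 282.94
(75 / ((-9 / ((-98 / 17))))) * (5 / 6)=6125 / 153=40.03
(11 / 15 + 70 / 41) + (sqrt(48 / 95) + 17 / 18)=4* sqrt(285) / 95 + 12491 / 3690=4.10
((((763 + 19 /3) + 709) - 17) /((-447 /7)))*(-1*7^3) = 10525984 /1341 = 7849.35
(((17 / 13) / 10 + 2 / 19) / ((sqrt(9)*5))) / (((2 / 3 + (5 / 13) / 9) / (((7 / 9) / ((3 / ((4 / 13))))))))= 8162 / 4612725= 0.00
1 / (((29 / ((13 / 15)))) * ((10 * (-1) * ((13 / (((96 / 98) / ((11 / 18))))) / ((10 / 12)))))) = -0.00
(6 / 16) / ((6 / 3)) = 3 / 16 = 0.19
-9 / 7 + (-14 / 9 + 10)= 451 / 63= 7.16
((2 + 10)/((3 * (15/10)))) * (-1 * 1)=-2.67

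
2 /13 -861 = -11191 /13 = -860.85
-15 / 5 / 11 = -3 / 11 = -0.27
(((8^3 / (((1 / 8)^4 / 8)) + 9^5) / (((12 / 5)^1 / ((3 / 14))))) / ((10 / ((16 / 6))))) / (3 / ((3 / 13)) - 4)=16836265 / 378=44540.38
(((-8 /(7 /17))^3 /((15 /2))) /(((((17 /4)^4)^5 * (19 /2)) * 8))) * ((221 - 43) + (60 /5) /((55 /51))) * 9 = -1254815446176104448 /211794188049449370048416425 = -0.00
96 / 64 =3 / 2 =1.50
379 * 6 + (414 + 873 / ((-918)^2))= 251693665 / 93636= 2688.00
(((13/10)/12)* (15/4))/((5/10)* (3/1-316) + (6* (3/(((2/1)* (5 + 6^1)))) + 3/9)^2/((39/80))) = -552123/208998128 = -0.00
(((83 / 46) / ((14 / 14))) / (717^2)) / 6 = 83 / 141888564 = 0.00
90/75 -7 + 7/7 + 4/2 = -14/5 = -2.80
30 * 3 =90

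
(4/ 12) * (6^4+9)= 435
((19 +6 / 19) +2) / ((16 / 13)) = 5265 / 304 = 17.32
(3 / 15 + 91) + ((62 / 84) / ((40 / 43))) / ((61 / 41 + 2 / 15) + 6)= 5573203 / 61040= 91.30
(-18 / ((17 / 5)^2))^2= 202500 / 83521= 2.42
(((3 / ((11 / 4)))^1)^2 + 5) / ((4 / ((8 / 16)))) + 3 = 3653 / 968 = 3.77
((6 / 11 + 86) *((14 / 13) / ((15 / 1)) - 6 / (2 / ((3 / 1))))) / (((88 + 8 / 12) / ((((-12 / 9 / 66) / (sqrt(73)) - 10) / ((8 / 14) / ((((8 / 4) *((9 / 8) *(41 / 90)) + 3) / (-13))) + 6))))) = 133423276 *sqrt(73) / 229836559095 + 133423276 / 6360497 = 20.98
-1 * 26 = -26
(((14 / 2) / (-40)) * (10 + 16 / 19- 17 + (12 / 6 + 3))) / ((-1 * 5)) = -77 / 1900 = -0.04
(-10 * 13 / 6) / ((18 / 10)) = -325 / 27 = -12.04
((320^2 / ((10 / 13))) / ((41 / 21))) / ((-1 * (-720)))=11648 / 123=94.70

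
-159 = -159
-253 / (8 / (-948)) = 59961 / 2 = 29980.50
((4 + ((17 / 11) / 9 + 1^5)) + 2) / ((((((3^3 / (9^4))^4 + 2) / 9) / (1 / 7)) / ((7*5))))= 12378084623550 / 76709256833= 161.36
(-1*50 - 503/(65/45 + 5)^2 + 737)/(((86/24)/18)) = 3390.14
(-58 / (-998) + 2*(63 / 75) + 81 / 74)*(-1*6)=-7845051 / 461575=-17.00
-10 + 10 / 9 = -80 / 9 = -8.89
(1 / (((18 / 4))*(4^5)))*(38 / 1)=19 / 2304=0.01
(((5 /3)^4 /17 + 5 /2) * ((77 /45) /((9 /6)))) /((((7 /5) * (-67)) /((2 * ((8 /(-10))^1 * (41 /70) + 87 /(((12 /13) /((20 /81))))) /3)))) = -11569802002 /21185895465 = -0.55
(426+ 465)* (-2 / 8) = -891 / 4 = -222.75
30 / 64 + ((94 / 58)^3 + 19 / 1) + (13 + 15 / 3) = 32564747 / 780448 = 41.73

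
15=15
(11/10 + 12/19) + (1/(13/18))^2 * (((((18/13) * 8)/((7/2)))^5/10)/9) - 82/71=104426400873457353/14226747247204310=7.34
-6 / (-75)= 2 / 25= 0.08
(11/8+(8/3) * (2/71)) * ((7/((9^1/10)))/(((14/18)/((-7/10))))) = -17297/1704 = -10.15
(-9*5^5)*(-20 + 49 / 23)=502581.52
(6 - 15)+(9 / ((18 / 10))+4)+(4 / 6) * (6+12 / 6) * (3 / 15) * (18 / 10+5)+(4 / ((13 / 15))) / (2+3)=8.18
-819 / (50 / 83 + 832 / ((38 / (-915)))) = 1291563 / 31592170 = 0.04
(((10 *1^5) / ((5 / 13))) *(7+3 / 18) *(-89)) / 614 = -49751 / 1842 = -27.01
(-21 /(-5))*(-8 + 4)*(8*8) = -5376 /5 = -1075.20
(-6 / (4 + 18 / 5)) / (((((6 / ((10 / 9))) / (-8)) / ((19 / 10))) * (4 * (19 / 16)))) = 80 / 171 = 0.47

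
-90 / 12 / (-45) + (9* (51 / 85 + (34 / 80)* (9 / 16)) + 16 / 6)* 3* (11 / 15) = 217409 / 9600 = 22.65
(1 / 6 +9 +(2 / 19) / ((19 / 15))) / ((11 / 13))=260455 / 23826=10.93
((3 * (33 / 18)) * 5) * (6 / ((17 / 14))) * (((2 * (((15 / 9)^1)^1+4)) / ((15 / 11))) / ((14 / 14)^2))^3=473899888 / 6075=78008.21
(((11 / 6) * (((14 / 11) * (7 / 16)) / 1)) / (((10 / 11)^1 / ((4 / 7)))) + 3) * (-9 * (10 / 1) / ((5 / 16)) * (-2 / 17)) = 10488 / 85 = 123.39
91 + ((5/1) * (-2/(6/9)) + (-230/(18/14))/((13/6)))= -256/39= -6.56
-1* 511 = -511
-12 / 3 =-4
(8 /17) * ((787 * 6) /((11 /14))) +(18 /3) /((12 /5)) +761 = 1343277 /374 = 3591.65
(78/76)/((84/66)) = 429/532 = 0.81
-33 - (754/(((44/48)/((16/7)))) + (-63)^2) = -452922/77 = -5882.10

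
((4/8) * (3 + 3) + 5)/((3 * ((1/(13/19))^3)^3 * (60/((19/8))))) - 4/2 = -6103478195387/3057041347380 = -2.00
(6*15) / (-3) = -30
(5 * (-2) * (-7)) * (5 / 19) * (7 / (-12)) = -1225 / 114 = -10.75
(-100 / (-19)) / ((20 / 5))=25 / 19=1.32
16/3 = 5.33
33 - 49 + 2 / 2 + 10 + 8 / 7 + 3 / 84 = -107 / 28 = -3.82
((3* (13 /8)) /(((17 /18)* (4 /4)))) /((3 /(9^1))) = 1053 /68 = 15.49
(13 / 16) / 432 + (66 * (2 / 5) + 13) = 1361729 / 34560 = 39.40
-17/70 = -0.24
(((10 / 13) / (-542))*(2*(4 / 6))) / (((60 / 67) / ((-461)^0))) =-67 / 31707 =-0.00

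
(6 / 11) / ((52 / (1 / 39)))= 1 / 3718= 0.00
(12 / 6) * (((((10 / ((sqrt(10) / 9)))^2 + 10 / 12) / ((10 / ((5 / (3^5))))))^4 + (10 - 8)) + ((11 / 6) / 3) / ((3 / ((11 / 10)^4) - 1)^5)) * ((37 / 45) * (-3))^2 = 34614316931572694007074961489088845887 / 278084827646429088391213007218543488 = 124.47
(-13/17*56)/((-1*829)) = 728/14093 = 0.05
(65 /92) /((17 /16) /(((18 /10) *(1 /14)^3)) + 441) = 585 /1706278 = 0.00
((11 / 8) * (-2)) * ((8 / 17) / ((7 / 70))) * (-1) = 220 / 17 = 12.94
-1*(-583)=583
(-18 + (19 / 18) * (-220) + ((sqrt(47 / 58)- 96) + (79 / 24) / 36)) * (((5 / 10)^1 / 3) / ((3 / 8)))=-299057 / 1944 + 2 * sqrt(2726) / 261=-153.44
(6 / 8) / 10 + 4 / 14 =101 / 280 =0.36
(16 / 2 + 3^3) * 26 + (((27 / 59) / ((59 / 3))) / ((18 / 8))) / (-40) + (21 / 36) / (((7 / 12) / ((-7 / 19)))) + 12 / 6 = 602943839 / 661390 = 911.63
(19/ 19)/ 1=1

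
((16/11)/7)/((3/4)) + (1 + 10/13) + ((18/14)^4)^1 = 4922404/1030029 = 4.78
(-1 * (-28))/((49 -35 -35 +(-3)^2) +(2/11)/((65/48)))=-715/303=-2.36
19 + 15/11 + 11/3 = 793/33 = 24.03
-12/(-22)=6/11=0.55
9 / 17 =0.53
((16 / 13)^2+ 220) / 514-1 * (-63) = 2754997 / 43433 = 63.43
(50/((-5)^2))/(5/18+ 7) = 36/131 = 0.27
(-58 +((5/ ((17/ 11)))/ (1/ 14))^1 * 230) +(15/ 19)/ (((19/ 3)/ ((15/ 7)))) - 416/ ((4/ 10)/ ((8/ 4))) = 8279.91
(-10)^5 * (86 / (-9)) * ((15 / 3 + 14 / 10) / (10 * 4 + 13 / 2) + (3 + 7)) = 8108080000 / 837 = 9687072.88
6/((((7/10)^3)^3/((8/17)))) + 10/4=99430056595/1372022638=72.47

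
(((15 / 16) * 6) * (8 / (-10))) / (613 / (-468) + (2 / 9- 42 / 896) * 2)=4.69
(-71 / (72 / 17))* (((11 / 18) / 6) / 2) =-13277 / 15552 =-0.85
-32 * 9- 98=-386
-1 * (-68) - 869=-801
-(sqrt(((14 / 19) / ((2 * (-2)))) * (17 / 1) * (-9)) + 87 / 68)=-3 * sqrt(4522) / 38-87 / 68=-6.59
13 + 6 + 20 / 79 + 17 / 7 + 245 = 147475 / 553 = 266.68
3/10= 0.30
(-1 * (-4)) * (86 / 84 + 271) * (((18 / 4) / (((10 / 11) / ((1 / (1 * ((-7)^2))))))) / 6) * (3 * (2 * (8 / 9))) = 97.71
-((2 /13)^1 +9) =-119 /13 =-9.15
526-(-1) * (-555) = -29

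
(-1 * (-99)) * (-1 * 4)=-396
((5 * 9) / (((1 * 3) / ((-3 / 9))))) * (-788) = 3940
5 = 5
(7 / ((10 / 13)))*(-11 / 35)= -143 / 50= -2.86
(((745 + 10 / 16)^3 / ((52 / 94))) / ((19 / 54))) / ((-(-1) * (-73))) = -269335107041625 / 9231872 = -29174484.55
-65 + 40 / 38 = -1215 / 19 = -63.95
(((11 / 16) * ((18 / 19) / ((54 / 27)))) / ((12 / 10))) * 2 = 165 / 304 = 0.54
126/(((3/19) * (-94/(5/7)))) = -285/47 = -6.06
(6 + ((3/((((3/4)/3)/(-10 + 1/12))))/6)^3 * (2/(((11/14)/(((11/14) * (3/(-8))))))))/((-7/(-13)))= 21929531/2016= 10877.74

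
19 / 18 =1.06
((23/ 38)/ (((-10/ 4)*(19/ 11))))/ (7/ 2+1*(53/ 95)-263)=506/ 934781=0.00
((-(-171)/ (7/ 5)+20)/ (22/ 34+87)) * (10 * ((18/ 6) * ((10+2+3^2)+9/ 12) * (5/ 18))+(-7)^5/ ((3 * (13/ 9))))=-650412197/ 108472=-5996.13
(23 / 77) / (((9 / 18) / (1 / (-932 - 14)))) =-23 / 36421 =-0.00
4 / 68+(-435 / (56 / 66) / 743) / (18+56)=1295461 / 26171432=0.05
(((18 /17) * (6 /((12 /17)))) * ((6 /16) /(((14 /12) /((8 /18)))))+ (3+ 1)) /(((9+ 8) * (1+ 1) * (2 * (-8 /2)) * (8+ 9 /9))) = -37 /17136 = -0.00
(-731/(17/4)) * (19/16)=-817/4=-204.25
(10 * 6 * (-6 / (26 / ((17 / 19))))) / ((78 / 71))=-36210 / 3211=-11.28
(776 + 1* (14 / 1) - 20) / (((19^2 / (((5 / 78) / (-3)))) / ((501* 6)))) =-642950 / 4693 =-137.00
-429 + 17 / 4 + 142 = -1131 / 4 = -282.75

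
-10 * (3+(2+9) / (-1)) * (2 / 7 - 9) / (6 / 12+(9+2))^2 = -19520 / 3703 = -5.27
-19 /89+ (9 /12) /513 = -12907 /60876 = -0.21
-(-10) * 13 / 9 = 130 / 9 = 14.44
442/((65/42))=1428/5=285.60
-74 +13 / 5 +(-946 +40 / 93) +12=-467311 / 465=-1004.97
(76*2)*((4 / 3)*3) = 608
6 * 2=12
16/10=8/5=1.60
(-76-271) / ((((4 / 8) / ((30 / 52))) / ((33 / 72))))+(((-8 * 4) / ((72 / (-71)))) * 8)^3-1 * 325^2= 1211692897427 / 75816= 15982020.91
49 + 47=96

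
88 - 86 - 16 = -14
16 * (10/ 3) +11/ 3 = 57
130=130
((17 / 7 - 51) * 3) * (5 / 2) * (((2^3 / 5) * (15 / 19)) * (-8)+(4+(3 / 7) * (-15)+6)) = 2215950 / 931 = 2380.18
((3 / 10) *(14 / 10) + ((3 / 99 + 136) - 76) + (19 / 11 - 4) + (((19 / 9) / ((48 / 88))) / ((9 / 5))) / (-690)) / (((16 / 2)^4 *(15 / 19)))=20386093301 / 1133180928000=0.02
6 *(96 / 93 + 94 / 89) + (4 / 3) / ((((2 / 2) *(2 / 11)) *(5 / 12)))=415652 / 13795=30.13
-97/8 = -12.12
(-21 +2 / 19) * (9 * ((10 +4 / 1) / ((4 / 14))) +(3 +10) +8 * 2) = -186590 / 19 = -9820.53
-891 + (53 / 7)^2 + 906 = 3544 / 49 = 72.33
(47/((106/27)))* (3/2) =3807/212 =17.96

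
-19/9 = -2.11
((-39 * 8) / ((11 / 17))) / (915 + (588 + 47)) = -0.31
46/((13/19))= 874/13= 67.23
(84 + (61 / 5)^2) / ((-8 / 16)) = -465.68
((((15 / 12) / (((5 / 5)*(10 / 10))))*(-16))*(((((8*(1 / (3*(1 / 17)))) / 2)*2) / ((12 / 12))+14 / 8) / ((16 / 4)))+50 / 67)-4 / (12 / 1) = -62981 / 268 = -235.00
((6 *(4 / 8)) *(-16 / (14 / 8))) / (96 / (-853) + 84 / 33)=-450384 / 39949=-11.27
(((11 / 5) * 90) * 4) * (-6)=-4752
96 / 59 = 1.63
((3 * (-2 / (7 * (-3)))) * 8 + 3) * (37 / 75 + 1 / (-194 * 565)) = 30010663 / 11509050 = 2.61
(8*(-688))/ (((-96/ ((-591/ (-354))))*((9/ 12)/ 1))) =67768/ 531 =127.62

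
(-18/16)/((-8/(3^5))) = 2187/64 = 34.17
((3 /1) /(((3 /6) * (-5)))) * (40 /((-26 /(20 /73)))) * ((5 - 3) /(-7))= -0.14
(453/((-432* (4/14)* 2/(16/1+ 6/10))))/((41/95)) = -1666889/23616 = -70.58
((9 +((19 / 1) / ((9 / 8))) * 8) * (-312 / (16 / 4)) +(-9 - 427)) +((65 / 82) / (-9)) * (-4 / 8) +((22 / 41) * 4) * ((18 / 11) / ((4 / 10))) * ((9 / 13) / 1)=-223934395 / 19188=-11670.54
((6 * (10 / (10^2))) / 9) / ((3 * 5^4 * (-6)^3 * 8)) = -1 / 48600000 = -0.00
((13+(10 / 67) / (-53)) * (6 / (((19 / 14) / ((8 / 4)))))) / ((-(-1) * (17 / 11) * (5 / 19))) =85290744 / 301835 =282.57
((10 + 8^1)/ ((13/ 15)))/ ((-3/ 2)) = -180/ 13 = -13.85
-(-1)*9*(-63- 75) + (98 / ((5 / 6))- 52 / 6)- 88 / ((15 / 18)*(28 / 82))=-151444 / 105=-1442.32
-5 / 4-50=-205 / 4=-51.25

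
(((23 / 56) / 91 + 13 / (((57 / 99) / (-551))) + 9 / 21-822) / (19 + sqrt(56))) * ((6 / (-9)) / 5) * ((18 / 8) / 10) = 3852404337 / 155428000-202758123 * sqrt(14) / 77714000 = 15.02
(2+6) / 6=4 / 3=1.33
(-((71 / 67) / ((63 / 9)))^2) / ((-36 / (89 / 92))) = 448649 / 728510832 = 0.00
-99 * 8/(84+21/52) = -1248/133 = -9.38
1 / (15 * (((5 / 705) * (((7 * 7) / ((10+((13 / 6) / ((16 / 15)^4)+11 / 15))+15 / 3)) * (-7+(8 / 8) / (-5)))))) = -1608509999 / 3468165120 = -0.46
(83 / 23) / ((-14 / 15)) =-1245 / 322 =-3.87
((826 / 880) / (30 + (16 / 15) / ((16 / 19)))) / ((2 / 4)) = 177 / 2948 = 0.06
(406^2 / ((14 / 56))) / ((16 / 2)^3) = 41209 / 32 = 1287.78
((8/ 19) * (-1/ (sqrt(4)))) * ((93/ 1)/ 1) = -372/ 19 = -19.58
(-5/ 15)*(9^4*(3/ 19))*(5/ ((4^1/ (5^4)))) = -20503125/ 76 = -269777.96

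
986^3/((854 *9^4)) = 171.08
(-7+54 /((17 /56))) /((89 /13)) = 37765 /1513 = 24.96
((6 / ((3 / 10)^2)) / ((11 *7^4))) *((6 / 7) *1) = 400 / 184877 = 0.00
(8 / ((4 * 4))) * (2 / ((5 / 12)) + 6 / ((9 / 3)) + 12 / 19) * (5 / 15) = 353 / 285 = 1.24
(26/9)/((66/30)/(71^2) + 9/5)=65533/40842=1.60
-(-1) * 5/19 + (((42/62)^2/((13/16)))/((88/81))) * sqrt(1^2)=2044513/2611037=0.78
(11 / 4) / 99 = 1 / 36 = 0.03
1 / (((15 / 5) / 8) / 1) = 8 / 3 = 2.67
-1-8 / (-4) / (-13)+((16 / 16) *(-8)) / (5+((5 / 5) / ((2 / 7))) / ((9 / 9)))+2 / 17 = -437 / 221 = -1.98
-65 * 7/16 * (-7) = 3185/16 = 199.06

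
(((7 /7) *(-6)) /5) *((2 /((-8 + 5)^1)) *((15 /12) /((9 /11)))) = 11 /9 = 1.22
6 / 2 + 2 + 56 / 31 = 211 / 31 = 6.81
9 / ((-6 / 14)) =-21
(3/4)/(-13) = -3/52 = -0.06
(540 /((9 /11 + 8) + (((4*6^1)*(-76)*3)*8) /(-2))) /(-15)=-396 /240865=-0.00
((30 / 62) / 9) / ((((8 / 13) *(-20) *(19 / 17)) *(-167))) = 0.00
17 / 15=1.13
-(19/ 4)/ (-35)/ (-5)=-19/ 700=-0.03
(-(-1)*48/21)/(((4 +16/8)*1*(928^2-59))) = 8/18083625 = 0.00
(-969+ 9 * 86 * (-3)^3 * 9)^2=35740280601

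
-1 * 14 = -14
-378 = -378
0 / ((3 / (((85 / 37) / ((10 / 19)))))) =0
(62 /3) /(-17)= -62 /51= -1.22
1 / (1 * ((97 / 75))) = 75 / 97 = 0.77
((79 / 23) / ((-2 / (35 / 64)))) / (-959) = 395 / 403328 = 0.00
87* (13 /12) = 94.25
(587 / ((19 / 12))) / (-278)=-1.33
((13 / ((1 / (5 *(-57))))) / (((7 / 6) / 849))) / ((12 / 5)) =-15727725 / 14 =-1123408.93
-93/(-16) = 93/16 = 5.81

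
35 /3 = 11.67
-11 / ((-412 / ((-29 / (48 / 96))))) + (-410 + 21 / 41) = -3471613 / 8446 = -411.04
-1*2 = -2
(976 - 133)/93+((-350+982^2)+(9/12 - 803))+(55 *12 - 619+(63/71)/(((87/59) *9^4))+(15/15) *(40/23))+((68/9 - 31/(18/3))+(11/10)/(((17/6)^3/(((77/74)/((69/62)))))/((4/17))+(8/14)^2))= 30870634539830267751957121/32049213827987686500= 963225.95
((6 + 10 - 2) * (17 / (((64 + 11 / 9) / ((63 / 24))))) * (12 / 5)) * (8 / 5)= 539784 / 14675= 36.78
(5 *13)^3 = 274625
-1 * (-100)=100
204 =204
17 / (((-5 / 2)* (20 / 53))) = -18.02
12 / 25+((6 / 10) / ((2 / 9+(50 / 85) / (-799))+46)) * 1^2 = 0.49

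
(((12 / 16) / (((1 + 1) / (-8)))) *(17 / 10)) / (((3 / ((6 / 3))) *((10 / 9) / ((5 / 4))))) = -153 / 40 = -3.82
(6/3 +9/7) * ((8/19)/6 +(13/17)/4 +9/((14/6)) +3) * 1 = 4442197/189924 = 23.39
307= 307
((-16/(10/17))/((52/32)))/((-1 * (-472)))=-136/3835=-0.04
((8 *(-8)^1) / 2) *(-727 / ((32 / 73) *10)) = 53071 / 10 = 5307.10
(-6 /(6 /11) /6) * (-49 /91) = 77 /78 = 0.99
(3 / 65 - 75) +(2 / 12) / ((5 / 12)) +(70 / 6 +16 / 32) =-24331 / 390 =-62.39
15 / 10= 3 / 2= 1.50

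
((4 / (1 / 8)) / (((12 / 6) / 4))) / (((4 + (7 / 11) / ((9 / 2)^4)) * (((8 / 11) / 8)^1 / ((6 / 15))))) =25404192 / 360995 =70.37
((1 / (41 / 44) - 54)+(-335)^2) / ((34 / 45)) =206957475 / 1394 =148463.04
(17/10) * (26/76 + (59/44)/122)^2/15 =22047914873/1560355209600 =0.01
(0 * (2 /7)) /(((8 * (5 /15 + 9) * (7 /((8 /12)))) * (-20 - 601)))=0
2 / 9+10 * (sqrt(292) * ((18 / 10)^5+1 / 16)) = 2 / 9+947909 * sqrt(73) / 2500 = 3239.80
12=12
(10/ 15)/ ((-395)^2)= 2/ 468075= 0.00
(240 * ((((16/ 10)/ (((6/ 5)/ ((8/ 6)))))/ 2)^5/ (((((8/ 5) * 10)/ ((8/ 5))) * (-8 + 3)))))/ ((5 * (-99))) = 262144/ 48715425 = 0.01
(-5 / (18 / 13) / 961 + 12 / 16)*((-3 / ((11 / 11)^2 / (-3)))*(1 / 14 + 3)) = 1110131 / 53816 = 20.63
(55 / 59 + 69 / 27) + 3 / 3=2383 / 531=4.49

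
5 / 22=0.23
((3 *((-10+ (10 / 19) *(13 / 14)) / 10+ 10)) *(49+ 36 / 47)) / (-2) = -16889919 / 25004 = -675.49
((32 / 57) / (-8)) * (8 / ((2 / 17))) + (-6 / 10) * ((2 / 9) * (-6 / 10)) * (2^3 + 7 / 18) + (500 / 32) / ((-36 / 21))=-1807867 / 136800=-13.22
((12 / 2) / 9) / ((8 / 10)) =5 / 6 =0.83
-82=-82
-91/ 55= -1.65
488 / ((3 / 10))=1626.67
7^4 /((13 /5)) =12005 /13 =923.46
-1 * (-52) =52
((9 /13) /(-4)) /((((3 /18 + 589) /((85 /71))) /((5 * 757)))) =-1737315 /1305122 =-1.33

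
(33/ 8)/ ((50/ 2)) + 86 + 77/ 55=87.56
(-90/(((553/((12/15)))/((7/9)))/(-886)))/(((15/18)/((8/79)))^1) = 340224/31205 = 10.90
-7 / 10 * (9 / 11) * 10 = -63 / 11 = -5.73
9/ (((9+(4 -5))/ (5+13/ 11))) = 153/ 22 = 6.95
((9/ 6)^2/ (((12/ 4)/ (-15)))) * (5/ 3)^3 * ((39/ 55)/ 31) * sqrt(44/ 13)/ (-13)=125 * sqrt(143)/ 8866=0.17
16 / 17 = 0.94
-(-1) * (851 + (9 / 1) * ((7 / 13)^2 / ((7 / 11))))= 144512 / 169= 855.10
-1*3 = -3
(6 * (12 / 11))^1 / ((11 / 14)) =1008 / 121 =8.33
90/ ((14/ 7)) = 45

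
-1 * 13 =-13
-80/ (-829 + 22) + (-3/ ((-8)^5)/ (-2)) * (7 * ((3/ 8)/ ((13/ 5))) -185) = 591585355/ 5500305408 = 0.11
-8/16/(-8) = 0.06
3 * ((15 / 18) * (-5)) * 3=-37.50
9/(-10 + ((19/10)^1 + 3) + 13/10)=-45/19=-2.37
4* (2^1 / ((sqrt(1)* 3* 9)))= 8 / 27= 0.30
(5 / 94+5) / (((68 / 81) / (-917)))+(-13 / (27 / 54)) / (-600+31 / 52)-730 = -1245122310231 / 199232248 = -6249.60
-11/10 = -1.10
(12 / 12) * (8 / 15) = 8 / 15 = 0.53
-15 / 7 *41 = -615 / 7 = -87.86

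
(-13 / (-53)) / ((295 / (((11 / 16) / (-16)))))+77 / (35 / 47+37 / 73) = 528711852339 / 8593496320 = 61.52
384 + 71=455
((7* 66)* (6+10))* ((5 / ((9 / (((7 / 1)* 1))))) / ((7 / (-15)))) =-61600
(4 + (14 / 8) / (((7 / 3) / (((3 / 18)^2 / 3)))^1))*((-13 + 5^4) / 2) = 9809 / 8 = 1226.12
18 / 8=9 / 4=2.25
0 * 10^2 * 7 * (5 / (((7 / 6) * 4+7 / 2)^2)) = 0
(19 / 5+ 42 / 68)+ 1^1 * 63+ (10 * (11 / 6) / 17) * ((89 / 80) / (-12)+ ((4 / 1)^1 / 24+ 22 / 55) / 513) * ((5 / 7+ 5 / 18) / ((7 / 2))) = 746432495069 / 11076367680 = 67.39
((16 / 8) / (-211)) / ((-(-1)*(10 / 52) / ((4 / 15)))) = -208 / 15825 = -0.01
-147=-147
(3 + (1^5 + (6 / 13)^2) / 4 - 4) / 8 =-471 / 5408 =-0.09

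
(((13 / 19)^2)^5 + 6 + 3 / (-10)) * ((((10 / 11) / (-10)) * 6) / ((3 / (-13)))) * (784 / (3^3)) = 3575856693561194224 / 9104633392834485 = 392.75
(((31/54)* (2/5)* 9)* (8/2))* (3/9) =124/45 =2.76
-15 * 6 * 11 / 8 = -495 / 4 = -123.75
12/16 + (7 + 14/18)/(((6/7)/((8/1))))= 7921/108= 73.34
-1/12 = -0.08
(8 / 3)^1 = 8 / 3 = 2.67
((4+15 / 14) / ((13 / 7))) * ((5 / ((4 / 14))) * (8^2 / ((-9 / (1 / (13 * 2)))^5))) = -2485 / 570036489282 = -0.00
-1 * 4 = -4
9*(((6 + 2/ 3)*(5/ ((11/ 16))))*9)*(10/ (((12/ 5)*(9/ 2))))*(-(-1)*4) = 160000/ 11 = 14545.45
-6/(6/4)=-4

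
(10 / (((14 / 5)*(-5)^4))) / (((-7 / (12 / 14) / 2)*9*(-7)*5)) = 4 / 900375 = 0.00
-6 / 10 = -3 / 5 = -0.60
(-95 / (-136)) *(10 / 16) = 475 / 1088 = 0.44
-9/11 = -0.82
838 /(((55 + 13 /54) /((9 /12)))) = 33939 /2983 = 11.38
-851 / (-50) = 851 / 50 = 17.02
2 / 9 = 0.22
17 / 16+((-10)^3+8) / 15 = -15617 / 240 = -65.07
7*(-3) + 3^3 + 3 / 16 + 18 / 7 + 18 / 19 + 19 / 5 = 143707 / 10640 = 13.51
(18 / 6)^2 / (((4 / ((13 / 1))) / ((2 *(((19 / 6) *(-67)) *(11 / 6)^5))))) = -2665232999 / 10368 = -257063.37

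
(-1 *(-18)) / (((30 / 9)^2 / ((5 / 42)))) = 27 / 140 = 0.19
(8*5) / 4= 10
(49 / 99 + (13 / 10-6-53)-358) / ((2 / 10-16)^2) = -1.66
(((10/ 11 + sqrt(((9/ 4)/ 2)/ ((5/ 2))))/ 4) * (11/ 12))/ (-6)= -5/ 144 - 11 * sqrt(5)/ 960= -0.06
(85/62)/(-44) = -0.03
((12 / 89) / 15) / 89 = 4 / 39605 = 0.00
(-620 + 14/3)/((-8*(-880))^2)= -923/74342400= -0.00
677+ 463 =1140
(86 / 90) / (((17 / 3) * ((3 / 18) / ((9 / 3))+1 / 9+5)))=86 / 2635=0.03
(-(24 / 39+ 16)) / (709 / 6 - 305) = 1296 / 14573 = 0.09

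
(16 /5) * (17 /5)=272 /25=10.88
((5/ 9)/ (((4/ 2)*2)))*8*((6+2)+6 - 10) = 40/ 9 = 4.44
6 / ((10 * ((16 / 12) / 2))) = 0.90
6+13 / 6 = 49 / 6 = 8.17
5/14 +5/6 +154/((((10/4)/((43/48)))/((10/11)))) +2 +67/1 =1685/14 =120.36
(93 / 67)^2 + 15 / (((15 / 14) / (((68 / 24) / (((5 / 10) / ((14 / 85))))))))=1009579 / 67335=14.99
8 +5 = 13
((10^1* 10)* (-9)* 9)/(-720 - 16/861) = 1743525/154984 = 11.25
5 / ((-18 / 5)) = -25 / 18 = -1.39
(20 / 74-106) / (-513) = 1304 / 6327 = 0.21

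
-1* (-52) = 52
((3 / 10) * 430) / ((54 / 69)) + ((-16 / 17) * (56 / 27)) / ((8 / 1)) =151093 / 918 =164.59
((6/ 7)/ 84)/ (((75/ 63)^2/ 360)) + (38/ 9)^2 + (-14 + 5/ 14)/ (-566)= 1640173331/ 80230500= 20.44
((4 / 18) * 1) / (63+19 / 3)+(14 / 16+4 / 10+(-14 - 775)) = -614423 / 780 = -787.72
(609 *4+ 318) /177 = 15.56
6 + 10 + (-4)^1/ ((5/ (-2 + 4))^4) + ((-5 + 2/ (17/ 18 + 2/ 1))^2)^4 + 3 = 4727498879778465685396/ 38912306507100625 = 121491.10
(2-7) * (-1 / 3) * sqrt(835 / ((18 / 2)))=5 * sqrt(835) / 9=16.05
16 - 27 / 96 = 15.72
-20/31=-0.65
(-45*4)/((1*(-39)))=60/13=4.62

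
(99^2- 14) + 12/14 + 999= 75508/7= 10786.86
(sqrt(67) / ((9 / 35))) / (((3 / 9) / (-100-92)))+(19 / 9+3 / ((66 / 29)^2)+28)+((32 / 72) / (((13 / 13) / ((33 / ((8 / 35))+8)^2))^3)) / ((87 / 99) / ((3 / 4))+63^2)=74299712983182719075 / 53026947072-2240*sqrt(67)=1401150638.05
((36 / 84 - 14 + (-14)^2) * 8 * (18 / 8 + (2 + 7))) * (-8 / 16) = -57465 / 7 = -8209.29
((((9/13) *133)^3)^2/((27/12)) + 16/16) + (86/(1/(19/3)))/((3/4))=11765893010102869421/43441281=270845903694.76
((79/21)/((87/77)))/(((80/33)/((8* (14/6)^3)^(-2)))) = 2322837/17468523520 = 0.00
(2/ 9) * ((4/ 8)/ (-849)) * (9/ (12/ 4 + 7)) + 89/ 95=151103/ 161310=0.94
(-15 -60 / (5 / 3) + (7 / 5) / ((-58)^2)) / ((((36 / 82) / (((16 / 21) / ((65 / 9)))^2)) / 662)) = -745048334272 / 870540125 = -855.85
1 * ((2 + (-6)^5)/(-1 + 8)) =-7774/7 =-1110.57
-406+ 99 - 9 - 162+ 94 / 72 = -17161 / 36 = -476.69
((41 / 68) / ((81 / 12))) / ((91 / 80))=3280 / 41769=0.08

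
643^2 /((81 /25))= 127607.72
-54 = -54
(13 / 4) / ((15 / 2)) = 13 / 30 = 0.43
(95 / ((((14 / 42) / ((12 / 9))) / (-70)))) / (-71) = 374.65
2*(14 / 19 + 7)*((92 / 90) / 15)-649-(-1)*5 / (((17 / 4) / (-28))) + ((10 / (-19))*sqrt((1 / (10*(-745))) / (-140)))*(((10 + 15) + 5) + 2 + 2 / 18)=-49483439 / 72675-289*sqrt(10430) / 1783530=-680.90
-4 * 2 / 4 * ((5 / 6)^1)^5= -3125 / 3888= -0.80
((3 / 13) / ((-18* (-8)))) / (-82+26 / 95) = -95 / 4844736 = -0.00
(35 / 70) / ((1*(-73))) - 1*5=-731 / 146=-5.01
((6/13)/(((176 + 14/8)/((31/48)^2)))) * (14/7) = 961/443664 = 0.00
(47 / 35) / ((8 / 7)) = 47 / 40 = 1.18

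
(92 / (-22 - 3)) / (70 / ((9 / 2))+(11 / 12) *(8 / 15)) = -414 / 1805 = -0.23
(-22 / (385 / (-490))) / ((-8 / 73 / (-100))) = 25550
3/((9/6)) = 2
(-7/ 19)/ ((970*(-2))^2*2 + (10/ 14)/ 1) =-0.00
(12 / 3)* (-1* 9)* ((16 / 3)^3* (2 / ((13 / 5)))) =-163840 / 39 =-4201.03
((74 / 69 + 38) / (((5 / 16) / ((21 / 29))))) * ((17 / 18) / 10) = 1283296 / 150075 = 8.55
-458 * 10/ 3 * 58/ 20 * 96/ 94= -212512/ 47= -4521.53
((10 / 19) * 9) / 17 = 90 / 323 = 0.28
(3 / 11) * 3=9 / 11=0.82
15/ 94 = 0.16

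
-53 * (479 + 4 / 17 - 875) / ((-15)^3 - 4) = -356584 / 57443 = -6.21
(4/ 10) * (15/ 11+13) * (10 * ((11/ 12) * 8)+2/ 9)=209192/ 495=422.61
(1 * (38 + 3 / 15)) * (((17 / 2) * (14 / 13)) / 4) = 22729 / 260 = 87.42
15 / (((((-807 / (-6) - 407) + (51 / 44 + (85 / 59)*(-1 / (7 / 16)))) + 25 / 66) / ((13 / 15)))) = -708708 / 14951291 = -0.05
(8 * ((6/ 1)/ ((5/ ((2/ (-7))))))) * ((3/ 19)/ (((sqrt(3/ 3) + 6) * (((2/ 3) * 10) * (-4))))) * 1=54/ 23275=0.00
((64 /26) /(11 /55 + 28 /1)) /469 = 0.00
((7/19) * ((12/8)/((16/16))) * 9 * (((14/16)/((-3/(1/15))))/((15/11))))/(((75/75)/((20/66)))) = -49/2280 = -0.02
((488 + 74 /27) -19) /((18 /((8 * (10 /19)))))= 509480 /4617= 110.35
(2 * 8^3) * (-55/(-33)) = 5120/3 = 1706.67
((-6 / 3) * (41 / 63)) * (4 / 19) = -328 / 1197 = -0.27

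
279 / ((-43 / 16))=-4464 / 43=-103.81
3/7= 0.43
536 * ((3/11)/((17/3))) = 4824/187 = 25.80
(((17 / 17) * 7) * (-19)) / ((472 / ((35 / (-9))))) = 4655 / 4248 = 1.10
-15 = -15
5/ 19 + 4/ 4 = 24/ 19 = 1.26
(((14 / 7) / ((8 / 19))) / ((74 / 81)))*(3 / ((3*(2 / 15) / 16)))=23085 / 37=623.92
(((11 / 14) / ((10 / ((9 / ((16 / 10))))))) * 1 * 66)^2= 10673289 / 12544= 850.87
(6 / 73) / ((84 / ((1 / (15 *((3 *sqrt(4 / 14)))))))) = sqrt(14) / 91980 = 0.00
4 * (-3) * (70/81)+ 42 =854/27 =31.63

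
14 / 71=0.20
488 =488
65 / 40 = 13 / 8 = 1.62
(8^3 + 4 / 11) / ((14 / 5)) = 14090 / 77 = 182.99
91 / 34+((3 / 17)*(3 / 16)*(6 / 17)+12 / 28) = 50441 / 16184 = 3.12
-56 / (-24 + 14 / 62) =1736 / 737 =2.36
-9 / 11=-0.82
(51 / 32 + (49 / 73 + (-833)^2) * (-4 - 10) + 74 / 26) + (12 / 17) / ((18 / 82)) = -15045425799971 / 1548768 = -9714447.74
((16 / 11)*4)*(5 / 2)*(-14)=-2240 / 11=-203.64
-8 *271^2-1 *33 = -587561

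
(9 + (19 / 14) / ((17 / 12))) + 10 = 2375 / 119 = 19.96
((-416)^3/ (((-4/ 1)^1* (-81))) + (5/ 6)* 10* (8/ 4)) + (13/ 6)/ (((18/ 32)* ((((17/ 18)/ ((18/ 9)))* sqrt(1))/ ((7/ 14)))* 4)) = -305938654/ 1377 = -222177.67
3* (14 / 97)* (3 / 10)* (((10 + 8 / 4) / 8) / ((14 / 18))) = 243 / 970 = 0.25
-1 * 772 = -772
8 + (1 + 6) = 15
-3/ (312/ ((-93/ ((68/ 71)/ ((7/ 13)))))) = 46221/ 91936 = 0.50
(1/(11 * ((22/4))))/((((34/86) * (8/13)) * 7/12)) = 1677/14399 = 0.12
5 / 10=1 / 2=0.50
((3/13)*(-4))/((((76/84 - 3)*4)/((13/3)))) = 21/44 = 0.48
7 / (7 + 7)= 1 / 2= 0.50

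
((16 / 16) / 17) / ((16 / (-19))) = -19 / 272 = -0.07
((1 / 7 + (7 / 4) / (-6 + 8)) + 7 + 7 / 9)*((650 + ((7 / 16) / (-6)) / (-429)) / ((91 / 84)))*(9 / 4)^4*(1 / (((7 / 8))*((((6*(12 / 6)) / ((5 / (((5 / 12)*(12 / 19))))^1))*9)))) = 141905686707 / 5218304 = 27193.83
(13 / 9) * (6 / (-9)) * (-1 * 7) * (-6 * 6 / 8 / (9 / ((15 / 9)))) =-455 / 81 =-5.62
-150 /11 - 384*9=-38166 /11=-3469.64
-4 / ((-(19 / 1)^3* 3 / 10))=40 / 20577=0.00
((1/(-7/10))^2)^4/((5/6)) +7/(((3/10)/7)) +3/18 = 184.32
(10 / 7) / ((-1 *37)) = -10 / 259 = -0.04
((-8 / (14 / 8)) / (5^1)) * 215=-1376 / 7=-196.57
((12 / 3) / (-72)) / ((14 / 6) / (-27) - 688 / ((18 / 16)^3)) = 81 / 704638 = 0.00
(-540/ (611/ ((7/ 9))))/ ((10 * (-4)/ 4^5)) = 10752/ 611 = 17.60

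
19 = 19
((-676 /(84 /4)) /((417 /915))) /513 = -206180 /1497447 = -0.14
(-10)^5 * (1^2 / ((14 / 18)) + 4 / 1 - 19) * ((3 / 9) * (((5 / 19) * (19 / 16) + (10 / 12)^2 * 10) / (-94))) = -104500000 / 2961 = -35292.13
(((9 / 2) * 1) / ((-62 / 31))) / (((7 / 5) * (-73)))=45 / 2044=0.02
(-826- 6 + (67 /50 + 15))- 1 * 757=-78633 /50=-1572.66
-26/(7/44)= -1144/7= -163.43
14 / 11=1.27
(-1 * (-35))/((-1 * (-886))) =35/886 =0.04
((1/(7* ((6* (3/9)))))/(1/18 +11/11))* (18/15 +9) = 459/665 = 0.69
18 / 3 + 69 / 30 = 83 / 10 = 8.30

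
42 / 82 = 21 / 41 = 0.51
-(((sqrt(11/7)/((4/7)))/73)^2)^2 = -5929/7269949696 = -0.00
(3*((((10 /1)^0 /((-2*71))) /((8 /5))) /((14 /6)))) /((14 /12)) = -135 /27832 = -0.00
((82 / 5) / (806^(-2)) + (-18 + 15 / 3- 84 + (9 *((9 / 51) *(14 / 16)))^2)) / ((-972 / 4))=-985275939437 / 22472640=-43843.36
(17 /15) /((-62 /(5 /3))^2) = 85 /103788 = 0.00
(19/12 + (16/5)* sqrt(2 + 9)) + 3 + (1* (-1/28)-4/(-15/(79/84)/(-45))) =-283/42 + 16* sqrt(11)/5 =3.88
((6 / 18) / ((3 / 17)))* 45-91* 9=-734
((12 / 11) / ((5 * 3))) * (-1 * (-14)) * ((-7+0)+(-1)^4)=-336 / 55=-6.11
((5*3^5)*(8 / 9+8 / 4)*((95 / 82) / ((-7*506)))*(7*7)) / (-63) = 0.89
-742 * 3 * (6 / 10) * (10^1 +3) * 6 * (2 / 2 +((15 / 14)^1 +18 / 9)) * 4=-8482968 / 5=-1696593.60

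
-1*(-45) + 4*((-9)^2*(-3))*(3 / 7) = -371.57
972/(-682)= -1.43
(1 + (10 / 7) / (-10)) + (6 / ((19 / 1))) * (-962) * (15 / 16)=-151059 / 532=-283.95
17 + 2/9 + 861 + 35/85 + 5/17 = 878.93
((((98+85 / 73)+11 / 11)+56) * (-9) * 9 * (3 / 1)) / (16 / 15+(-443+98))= 110.34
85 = 85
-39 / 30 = -13 / 10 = -1.30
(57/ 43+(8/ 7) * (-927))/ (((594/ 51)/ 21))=-1804771/ 946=-1907.79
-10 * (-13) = 130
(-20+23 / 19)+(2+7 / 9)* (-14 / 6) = -12964 / 513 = -25.27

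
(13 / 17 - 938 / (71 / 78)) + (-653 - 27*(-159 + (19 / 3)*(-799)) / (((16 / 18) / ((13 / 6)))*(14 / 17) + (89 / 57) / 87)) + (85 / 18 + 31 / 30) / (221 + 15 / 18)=3705891726737965616 / 9396702682455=394382.14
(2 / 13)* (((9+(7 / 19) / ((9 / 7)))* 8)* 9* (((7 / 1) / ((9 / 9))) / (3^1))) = 177856 / 741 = 240.02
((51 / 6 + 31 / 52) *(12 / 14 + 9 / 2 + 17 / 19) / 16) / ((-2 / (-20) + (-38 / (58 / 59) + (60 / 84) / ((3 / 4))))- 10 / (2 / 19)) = -342170565 / 12765766208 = -0.03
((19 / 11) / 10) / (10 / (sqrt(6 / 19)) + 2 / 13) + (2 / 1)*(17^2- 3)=3211*sqrt(114) / 3531836 + 5050524739 / 8829590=572.01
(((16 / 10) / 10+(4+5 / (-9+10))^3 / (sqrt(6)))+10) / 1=307.77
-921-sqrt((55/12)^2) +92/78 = -48069/52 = -924.40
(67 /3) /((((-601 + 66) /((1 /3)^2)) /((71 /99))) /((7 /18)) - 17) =-33299 /25766337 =-0.00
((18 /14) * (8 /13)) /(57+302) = 72 /32669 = 0.00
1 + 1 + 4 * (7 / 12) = 13 / 3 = 4.33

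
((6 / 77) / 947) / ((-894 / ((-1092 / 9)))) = 52 / 4656399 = 0.00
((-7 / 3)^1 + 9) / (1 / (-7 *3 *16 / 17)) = -2240 / 17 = -131.76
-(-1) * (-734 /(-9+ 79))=-367 /35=-10.49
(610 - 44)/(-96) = -283/48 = -5.90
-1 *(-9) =9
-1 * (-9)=9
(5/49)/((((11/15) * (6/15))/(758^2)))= 107730750/539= 199871.52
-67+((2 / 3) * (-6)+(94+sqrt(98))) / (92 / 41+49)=-137077 / 2101+287 * sqrt(2) / 2101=-65.05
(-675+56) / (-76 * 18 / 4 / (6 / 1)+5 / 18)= 11142 / 1021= 10.91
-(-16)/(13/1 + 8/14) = 112/95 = 1.18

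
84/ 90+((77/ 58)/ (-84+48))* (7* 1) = 7049/ 10440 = 0.68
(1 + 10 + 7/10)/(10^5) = 117/1000000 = 0.00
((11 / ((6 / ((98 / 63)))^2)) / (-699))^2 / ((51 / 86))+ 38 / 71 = 503227900552684 / 940238289232461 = 0.54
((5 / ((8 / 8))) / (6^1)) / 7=5 / 42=0.12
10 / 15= 2 / 3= 0.67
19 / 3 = 6.33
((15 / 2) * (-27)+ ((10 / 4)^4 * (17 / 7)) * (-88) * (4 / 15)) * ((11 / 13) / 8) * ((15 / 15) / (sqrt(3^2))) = -1122055 / 13104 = -85.63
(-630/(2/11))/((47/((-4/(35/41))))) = 345.45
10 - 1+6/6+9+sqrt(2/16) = sqrt(2)/4+19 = 19.35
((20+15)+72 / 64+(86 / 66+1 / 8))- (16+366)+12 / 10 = -226543 / 660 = -343.25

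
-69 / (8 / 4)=-69 / 2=-34.50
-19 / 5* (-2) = 38 / 5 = 7.60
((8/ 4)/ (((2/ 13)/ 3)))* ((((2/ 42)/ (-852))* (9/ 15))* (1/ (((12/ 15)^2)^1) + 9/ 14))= -0.00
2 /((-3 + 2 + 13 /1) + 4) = 1 /8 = 0.12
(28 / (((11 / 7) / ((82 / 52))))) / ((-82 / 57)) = -2793 / 143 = -19.53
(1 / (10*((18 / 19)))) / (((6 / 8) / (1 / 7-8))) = -209 / 189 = -1.11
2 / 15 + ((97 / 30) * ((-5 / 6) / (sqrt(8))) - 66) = -988 / 15 - 97 * sqrt(2) / 144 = -66.82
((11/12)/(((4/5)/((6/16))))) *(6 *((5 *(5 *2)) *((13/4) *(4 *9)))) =482625/32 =15082.03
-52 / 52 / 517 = -1 / 517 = -0.00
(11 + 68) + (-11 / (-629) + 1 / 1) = 50331 / 629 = 80.02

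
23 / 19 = 1.21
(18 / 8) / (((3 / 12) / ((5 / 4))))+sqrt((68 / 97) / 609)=2 * sqrt(1004241) / 59073+45 / 4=11.28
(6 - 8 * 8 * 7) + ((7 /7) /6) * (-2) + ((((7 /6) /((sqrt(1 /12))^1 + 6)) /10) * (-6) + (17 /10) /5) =-28582429 /64650 + 7 * sqrt(3) /2155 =-442.10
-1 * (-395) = 395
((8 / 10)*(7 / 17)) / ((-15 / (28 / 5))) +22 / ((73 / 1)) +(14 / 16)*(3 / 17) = 1239019 / 3723000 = 0.33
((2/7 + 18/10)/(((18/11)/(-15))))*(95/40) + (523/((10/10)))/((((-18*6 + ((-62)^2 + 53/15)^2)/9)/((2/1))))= -50816786216333/1119137399184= -45.41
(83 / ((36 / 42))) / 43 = 581 / 258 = 2.25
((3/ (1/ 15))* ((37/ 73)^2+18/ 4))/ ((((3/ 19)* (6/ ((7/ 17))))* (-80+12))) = -1.37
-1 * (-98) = 98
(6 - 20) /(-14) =1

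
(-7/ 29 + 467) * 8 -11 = 107969/ 29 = 3723.07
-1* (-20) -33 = -13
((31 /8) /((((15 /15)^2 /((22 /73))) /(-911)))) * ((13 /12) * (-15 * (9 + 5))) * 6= 424038615 /292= 1452187.04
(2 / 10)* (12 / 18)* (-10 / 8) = -1 / 6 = -0.17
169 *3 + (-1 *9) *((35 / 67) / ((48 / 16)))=33864 / 67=505.43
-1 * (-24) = 24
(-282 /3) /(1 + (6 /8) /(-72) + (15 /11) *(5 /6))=-44.22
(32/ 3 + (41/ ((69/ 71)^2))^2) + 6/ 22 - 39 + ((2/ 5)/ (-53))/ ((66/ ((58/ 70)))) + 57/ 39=5077908732414101/ 2733088114575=1857.94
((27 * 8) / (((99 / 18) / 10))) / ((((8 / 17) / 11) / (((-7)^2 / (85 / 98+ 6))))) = 44082360 / 673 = 65501.28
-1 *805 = -805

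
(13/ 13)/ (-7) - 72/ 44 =-137/ 77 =-1.78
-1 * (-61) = 61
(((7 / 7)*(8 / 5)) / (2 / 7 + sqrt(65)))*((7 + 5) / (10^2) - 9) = 24864 / 397625 - 87024*sqrt(65) / 397625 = -1.70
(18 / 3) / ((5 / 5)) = 6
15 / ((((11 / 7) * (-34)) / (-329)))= 92.37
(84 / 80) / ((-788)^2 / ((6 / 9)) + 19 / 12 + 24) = 9 / 7983785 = 0.00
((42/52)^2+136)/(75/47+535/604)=655599569/11905205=55.07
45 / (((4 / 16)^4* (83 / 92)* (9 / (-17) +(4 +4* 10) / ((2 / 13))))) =783360 / 17513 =44.73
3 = 3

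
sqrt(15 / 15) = 1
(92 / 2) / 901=46 / 901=0.05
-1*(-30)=30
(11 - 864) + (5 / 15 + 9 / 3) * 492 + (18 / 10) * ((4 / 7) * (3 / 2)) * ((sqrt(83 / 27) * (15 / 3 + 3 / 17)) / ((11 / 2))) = 96 * sqrt(249) / 595 + 787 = 789.55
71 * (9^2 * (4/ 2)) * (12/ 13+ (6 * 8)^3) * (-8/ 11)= -132292139328/ 143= -925119855.44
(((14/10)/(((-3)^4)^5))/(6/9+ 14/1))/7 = 1/255697522740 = 0.00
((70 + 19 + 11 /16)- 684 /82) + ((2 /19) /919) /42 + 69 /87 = 572981249839 /6975739344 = 82.14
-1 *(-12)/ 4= 3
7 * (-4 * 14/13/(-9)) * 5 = 1960/117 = 16.75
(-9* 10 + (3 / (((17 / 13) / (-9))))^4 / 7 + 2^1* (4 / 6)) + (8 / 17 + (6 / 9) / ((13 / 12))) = 589964021833 / 22801233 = 25874.22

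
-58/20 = -29/10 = -2.90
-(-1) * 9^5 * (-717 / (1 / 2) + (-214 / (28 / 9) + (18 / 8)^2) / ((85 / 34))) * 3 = -72392361579 / 280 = -258544148.50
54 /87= 18 /29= 0.62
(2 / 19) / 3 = 2 / 57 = 0.04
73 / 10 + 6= 133 / 10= 13.30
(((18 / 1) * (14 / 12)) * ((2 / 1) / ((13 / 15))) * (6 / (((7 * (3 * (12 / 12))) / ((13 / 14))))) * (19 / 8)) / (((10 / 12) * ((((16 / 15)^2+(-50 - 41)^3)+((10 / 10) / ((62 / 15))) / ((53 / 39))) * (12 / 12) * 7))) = -189643275 / 27300435554441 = -0.00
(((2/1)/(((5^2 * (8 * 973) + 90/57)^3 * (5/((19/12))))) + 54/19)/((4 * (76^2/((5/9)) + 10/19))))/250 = 81886987903812961816099/299568684274220871615732000000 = 0.00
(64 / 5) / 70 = 32 / 175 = 0.18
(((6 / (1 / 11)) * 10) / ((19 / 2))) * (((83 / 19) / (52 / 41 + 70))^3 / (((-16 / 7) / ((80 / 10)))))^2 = 4185337301783896914618655 / 92726790035015571373047161376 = 0.00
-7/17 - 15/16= -367/272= -1.35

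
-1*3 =-3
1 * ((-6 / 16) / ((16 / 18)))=-27 / 64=-0.42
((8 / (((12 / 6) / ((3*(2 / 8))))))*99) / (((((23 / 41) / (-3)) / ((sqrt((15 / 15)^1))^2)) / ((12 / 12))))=-36531 / 23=-1588.30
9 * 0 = 0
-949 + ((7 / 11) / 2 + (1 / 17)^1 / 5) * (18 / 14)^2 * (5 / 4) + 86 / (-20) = -349153631 / 366520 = -952.62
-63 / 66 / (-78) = 7 / 572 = 0.01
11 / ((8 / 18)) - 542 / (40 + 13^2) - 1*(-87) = 109.16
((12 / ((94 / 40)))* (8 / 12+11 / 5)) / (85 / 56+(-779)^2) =38528 / 1597209507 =0.00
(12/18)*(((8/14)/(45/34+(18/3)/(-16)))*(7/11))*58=63104/4257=14.82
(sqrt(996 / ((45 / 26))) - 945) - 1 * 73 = -994.01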